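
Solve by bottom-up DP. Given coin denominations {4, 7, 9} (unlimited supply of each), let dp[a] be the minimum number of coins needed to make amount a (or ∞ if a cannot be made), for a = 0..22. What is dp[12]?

3

 a  0  1  2  3  4  5  6  7  8  9 10 11 12 13 14 15 16 17 18 19 20 21 22
dp  0  -  -  -  1  -  -  1  2  1  -  2  3  2  2  3  2  3  2  4  3  3  3
(- denotes ∞ / unreachable)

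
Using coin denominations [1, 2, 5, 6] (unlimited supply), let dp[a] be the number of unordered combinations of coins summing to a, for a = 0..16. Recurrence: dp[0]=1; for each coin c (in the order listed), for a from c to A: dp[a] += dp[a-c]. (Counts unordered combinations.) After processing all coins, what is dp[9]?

after  coin     0     1     2     3     4     5     6     7     8     9    10    11    12    13    14    15    16
          1     1     1     1     1     1     1     1     1     1     1     1     1     1     1     1     1     1
          2     1     1     2     2     3     3     4     4     5     5     6     6     7     7     8     8     9
          5     1     1     2     2     3     4     5     6     7     8    10    11    13    14    16    18    20
          6     1     1     2     2     3     4     6     7     9    10    13    15    19    21    25    28    33

10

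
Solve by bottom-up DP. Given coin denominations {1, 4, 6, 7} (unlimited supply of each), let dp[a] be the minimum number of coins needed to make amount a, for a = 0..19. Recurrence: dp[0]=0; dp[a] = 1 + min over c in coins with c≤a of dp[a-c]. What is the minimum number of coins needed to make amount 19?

 a  0  1  2  3  4  5  6  7  8  9 10 11 12 13 14 15 16 17 18 19
dp  0  1  2  3  1  2  1  1  2  3  2  2  2  2  2  3  3  3  3  3

3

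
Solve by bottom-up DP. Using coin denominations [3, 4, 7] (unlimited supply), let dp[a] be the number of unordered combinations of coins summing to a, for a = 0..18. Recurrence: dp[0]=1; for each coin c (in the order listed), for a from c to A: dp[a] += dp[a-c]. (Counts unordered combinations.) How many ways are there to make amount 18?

4

after  coin     0     1     2     3     4     5     6     7     8     9    10    11    12    13    14    15    16    17    18
          3     1     0     0     1     0     0     1     0     0     1     0     0     1     0     0     1     0     0     1
          4     1     0     0     1     1     0     1     1     1     1     1     1     2     1     1     2     2     1     2
          7     1     0     0     1     1     0     1     2     1     1     2     2     2     2     3     3     3     3     4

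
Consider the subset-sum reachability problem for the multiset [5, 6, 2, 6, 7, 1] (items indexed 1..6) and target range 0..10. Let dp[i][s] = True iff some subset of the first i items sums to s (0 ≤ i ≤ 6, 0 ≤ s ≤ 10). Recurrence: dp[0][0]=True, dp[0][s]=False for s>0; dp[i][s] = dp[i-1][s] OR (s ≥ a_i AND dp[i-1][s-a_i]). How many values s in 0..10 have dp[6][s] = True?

10

i\s   0   1   2   3   4   5   6   7   8   9  10
  0   T   F   F   F   F   F   F   F   F   F   F
  1   T   F   F   F   F   T   F   F   F   F   F
  2   T   F   F   F   F   T   T   F   F   F   F
  3   T   F   T   F   F   T   T   T   T   F   F
  4   T   F   T   F   F   T   T   T   T   F   F
  5   T   F   T   F   F   T   T   T   T   T   F
  6   T   T   T   T   F   T   T   T   T   T   T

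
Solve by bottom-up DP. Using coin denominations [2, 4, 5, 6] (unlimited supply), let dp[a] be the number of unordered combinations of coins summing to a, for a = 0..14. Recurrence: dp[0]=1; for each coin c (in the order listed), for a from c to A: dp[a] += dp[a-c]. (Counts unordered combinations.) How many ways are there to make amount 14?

after  coin     0     1     2     3     4     5     6     7     8     9    10    11    12    13    14
          2     1     0     1     0     1     0     1     0     1     0     1     0     1     0     1
          4     1     0     1     0     2     0     2     0     3     0     3     0     4     0     4
          5     1     0     1     0     2     1     2     1     3     2     4     2     5     3     6
          6     1     0     1     0     2     1     3     1     4     2     6     3     8     4    10

10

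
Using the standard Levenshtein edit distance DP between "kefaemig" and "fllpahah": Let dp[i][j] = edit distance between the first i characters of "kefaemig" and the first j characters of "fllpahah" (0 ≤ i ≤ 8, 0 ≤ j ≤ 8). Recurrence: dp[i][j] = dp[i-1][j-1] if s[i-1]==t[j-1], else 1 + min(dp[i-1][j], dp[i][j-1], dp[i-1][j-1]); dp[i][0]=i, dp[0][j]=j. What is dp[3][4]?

   ''  f  l  l  p  a  h  a  h
''  0  1  2  3  4  5  6  7  8
 k  1  1  2  3  4  5  6  7  8
 e  2  2  2  3  4  5  6  7  8
 f  3  2  3  3  4  5  6  7  8
 a  4  3  3  4  4  4  5  6  7
 e  5  4  4  4  5  5  5  6  7
 m  6  5  5  5  5  6  6  6  7
 i  7  6  6  6  6  6  7  7  7
 g  8  7  7  7  7  7  7  8  8

4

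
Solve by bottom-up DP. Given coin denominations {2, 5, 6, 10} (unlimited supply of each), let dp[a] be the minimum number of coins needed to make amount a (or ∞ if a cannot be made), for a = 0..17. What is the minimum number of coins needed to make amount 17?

 a  0  1  2  3  4  5  6  7  8  9 10 11 12 13 14 15 16 17
dp  0  -  1  -  2  1  1  2  2  3  1  2  2  3  3  2  2  3
(- denotes ∞ / unreachable)

3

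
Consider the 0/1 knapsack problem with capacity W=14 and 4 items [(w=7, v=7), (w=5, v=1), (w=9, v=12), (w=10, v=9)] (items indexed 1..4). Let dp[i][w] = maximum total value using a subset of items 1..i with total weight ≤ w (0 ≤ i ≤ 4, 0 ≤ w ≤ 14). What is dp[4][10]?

i\w   0   1   2   3   4   5   6   7   8   9  10  11  12  13  14
  0   0   0   0   0   0   0   0   0   0   0   0   0   0   0   0
  1   0   0   0   0   0   0   0   7   7   7   7   7   7   7   7
  2   0   0   0   0   0   1   1   7   7   7   7   7   8   8   8
  3   0   0   0   0   0   1   1   7   7  12  12  12  12  12  13
  4   0   0   0   0   0   1   1   7   7  12  12  12  12  12  13

12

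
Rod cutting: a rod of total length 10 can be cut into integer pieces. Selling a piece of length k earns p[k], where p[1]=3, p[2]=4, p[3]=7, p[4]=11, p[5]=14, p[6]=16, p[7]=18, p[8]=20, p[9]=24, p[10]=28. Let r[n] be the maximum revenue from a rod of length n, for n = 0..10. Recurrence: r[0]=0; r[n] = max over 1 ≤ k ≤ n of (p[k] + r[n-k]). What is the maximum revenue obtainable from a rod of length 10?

30

   n    0    1    2    3    4    5    6    7    8    9   10
r[n]    0    3    6    9   12   15   18   21   24   27   30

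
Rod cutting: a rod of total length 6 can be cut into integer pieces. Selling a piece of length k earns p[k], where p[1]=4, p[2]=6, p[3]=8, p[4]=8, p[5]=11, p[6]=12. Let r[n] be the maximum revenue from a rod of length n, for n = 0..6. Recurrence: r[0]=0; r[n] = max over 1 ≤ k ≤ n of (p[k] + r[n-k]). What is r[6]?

24

   n    0    1    2    3    4    5    6
r[n]    0    4    8   12   16   20   24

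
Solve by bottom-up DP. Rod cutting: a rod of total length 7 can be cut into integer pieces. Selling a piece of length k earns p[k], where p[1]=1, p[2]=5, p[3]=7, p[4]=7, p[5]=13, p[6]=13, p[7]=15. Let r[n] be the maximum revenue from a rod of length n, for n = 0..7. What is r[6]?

15

   n    0    1    2    3    4    5    6    7
r[n]    0    1    5    7   10   13   15   18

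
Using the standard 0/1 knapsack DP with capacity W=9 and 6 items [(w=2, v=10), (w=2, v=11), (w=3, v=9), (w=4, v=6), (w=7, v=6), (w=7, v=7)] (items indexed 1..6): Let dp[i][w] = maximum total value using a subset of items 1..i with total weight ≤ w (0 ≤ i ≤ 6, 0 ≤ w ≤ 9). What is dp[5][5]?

21

i\w   0   1   2   3   4   5   6   7   8   9
  0   0   0   0   0   0   0   0   0   0   0
  1   0   0  10  10  10  10  10  10  10  10
  2   0   0  11  11  21  21  21  21  21  21
  3   0   0  11  11  21  21  21  30  30  30
  4   0   0  11  11  21  21  21  30  30  30
  5   0   0  11  11  21  21  21  30  30  30
  6   0   0  11  11  21  21  21  30  30  30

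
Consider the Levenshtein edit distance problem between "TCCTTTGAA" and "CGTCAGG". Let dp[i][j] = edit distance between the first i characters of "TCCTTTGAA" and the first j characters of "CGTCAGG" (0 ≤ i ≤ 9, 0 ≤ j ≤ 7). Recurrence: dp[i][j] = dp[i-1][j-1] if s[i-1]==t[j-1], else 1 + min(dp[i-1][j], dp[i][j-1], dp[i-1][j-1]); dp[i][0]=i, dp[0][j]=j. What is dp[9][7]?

   ''  C  G  T  C  A  G  G
''  0  1  2  3  4  5  6  7
 T  1  1  2  2  3  4  5  6
 C  2  1  2  3  2  3  4  5
 C  3  2  2  3  3  3  4  5
 T  4  3  3  2  3  4  4  5
 T  5  4  4  3  3  4  5  5
 T  6  5  5  4  4  4  5  6
 G  7  6  5  5  5  5  4  5
 A  8  7  6  6  6  5  5  5
 A  9  8  7  7  7  6  6  6

6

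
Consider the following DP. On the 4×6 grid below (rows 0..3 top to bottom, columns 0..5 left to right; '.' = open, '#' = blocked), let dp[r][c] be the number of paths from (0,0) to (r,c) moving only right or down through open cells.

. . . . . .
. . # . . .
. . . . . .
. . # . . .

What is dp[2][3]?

r\c   0   1   2   3   4   5
  0   1   1   1   1   1   1
  1   1   2   0   1   2   3
  2   1   3   3   4   6   9
  3   1   4   0   4  10  19

4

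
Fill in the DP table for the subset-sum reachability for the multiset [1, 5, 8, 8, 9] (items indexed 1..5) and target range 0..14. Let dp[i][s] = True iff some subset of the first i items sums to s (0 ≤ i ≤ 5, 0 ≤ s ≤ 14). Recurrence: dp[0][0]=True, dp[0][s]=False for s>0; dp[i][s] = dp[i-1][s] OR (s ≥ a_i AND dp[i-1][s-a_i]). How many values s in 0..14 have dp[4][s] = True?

8

i\s   0   1   2   3   4   5   6   7   8   9  10  11  12  13  14
  0   T   F   F   F   F   F   F   F   F   F   F   F   F   F   F
  1   T   T   F   F   F   F   F   F   F   F   F   F   F   F   F
  2   T   T   F   F   F   T   T   F   F   F   F   F   F   F   F
  3   T   T   F   F   F   T   T   F   T   T   F   F   F   T   T
  4   T   T   F   F   F   T   T   F   T   T   F   F   F   T   T
  5   T   T   F   F   F   T   T   F   T   T   T   F   F   T   T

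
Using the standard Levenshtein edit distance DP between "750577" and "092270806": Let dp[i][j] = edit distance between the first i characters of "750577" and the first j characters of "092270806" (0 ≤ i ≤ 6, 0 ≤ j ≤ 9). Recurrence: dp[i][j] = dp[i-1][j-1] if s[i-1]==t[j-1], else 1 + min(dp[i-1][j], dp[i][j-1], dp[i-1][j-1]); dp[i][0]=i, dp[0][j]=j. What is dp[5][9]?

8

   ''  0  9  2  2  7  0  8  0  6
''  0  1  2  3  4  5  6  7  8  9
 7  1  1  2  3  4  4  5  6  7  8
 5  2  2  2  3  4  5  5  6  7  8
 0  3  2  3  3  4  5  5  6  6  7
 5  4  3  3  4  4  5  6  6  7  7
 7  5  4  4  4  5  4  5  6  7  8
 7  6  5  5  5  5  5  5  6  7  8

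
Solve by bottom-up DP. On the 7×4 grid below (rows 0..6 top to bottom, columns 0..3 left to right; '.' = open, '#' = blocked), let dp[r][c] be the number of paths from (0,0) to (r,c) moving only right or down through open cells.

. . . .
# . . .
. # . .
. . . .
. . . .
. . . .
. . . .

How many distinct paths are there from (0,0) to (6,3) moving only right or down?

r\c   0   1   2   3
  0   1   1   1   1
  1   0   1   2   3
  2   0   0   2   5
  3   0   0   2   7
  4   0   0   2   9
  5   0   0   2  11
  6   0   0   2  13

13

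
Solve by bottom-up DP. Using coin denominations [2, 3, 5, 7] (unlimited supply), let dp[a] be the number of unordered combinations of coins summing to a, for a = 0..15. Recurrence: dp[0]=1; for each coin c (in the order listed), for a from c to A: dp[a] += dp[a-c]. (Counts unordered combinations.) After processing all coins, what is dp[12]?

after  coin     0     1     2     3     4     5     6     7     8     9    10    11    12    13    14    15
          2     1     0     1     0     1     0     1     0     1     0     1     0     1     0     1     0
          3     1     0     1     1     1     1     2     1     2     2     2     2     3     2     3     3
          5     1     0     1     1     1     2     2     2     3     3     4     4     5     5     6     7
          7     1     0     1     1     1     2     2     3     3     4     5     5     7     7     9    10

7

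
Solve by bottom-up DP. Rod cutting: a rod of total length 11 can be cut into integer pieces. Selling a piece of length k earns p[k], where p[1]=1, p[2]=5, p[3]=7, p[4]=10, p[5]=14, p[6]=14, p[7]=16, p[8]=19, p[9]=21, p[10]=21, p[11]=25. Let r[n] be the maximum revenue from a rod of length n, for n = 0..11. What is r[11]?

29

   n    0    1    2    3    4    5    6    7    8    9   10   11
r[n]    0    1    5    7   10   14   15   19   21   24   28   29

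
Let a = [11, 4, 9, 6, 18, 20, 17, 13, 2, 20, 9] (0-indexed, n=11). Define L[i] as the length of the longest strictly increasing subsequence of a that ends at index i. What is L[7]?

   i    0    1    2    3    4    5    6    7    8    9   10
a[i]   11    4    9    6   18   20   17   13    2   20    9
L[i]    1    1    2    2    3    4    3    3    1    4    3

3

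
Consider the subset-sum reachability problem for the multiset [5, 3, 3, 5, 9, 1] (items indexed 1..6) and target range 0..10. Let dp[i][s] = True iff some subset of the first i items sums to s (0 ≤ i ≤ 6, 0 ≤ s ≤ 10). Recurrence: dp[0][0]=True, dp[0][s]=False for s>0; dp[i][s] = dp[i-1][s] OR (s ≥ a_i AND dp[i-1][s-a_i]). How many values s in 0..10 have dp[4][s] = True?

6

i\s   0   1   2   3   4   5   6   7   8   9  10
  0   T   F   F   F   F   F   F   F   F   F   F
  1   T   F   F   F   F   T   F   F   F   F   F
  2   T   F   F   T   F   T   F   F   T   F   F
  3   T   F   F   T   F   T   T   F   T   F   F
  4   T   F   F   T   F   T   T   F   T   F   T
  5   T   F   F   T   F   T   T   F   T   T   T
  6   T   T   F   T   T   T   T   T   T   T   T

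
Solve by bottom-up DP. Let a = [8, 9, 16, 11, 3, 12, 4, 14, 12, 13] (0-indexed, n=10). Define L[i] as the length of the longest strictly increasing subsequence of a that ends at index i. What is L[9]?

   i    0    1    2    3    4    5    6    7    8    9
a[i]    8    9   16   11    3   12    4   14   12   13
L[i]    1    2    3    3    1    4    2    5    4    5

5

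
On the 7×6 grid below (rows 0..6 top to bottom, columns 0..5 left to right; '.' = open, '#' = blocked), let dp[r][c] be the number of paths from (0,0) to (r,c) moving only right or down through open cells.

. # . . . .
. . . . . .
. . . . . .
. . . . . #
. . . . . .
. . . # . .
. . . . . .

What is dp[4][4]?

35

r\c   0   1   2   3   4   5
  0   1   0   0   0   0   0
  1   1   1   1   1   1   1
  2   1   2   3   4   5   6
  3   1   3   6  10  15   0
  4   1   4  10  20  35  35
  5   1   5  15   0  35  70
  6   1   6  21  21  56 126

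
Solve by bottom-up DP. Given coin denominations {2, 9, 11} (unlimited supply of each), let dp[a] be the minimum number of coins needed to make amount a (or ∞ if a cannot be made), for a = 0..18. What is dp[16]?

8

 a  0  1  2  3  4  5  6  7  8  9 10 11 12 13 14 15 16 17 18
dp  0  -  1  -  2  -  3  -  4  1  5  1  6  2  7  3  8  4  2
(- denotes ∞ / unreachable)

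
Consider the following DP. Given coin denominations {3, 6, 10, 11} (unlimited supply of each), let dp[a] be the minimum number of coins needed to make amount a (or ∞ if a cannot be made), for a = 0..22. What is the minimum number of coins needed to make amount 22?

2

 a  0  1  2  3  4  5  6  7  8  9 10 11 12 13 14 15 16 17 18 19 20 21 22
dp  0  -  -  1  -  -  1  -  -  2  1  1  2  2  2  3  2  2  3  3  2  2  2
(- denotes ∞ / unreachable)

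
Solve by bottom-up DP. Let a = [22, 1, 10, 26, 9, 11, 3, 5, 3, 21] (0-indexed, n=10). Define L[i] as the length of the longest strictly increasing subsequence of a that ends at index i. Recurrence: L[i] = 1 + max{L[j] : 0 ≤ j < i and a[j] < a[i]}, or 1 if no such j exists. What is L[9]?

4

   i    0    1    2    3    4    5    6    7    8    9
a[i]   22    1   10   26    9   11    3    5    3   21
L[i]    1    1    2    3    2    3    2    3    2    4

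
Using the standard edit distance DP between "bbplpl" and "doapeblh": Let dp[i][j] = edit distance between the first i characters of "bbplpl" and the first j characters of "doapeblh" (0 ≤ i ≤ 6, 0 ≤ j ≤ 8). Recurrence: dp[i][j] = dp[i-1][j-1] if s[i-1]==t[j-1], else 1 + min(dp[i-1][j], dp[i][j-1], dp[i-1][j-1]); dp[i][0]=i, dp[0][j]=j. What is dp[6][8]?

   ''  d  o  a  p  e  b  l  h
''  0  1  2  3  4  5  6  7  8
 b  1  1  2  3  4  5  5  6  7
 b  2  2  2  3  4  5  5  6  7
 p  3  3  3  3  3  4  5  6  7
 l  4  4  4  4  4  4  5  5  6
 p  5  5  5  5  4  5  5  6  6
 l  6  6  6  6  5  5  6  5  6

6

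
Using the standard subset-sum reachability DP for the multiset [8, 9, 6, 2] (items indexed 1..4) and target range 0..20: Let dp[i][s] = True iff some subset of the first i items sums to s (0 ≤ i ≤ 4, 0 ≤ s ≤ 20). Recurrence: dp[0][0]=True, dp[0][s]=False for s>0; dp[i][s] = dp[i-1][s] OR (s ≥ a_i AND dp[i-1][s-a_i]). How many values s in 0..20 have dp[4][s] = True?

12

i\s   0   1   2   3   4   5   6   7   8   9  10  11  12  13  14  15  16  17  18  19  20
  0   T   F   F   F   F   F   F   F   F   F   F   F   F   F   F   F   F   F   F   F   F
  1   T   F   F   F   F   F   F   F   T   F   F   F   F   F   F   F   F   F   F   F   F
  2   T   F   F   F   F   F   F   F   T   T   F   F   F   F   F   F   F   T   F   F   F
  3   T   F   F   F   F   F   T   F   T   T   F   F   F   F   T   T   F   T   F   F   F
  4   T   F   T   F   F   F   T   F   T   T   T   T   F   F   T   T   T   T   F   T   F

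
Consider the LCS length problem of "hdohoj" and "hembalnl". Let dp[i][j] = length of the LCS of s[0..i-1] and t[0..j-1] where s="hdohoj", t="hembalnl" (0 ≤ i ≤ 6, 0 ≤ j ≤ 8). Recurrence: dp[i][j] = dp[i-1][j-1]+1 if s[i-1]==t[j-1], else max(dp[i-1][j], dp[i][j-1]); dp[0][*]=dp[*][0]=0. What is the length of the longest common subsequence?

   ''  h  e  m  b  a  l  n  l
''  0  0  0  0  0  0  0  0  0
 h  0  1  1  1  1  1  1  1  1
 d  0  1  1  1  1  1  1  1  1
 o  0  1  1  1  1  1  1  1  1
 h  0  1  1  1  1  1  1  1  1
 o  0  1  1  1  1  1  1  1  1
 j  0  1  1  1  1  1  1  1  1

1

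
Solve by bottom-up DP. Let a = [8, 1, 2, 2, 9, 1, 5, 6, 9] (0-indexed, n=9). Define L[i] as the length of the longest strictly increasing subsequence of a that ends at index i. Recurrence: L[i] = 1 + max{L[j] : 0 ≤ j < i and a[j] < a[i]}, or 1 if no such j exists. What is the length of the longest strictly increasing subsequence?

5

   i    0    1    2    3    4    5    6    7    8
a[i]    8    1    2    2    9    1    5    6    9
L[i]    1    1    2    2    3    1    3    4    5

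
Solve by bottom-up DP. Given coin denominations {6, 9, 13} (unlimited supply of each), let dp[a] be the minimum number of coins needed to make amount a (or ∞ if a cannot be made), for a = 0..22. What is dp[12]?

2

 a  0  1  2  3  4  5  6  7  8  9 10 11 12 13 14 15 16 17 18 19 20 21 22
dp  0  -  -  -  -  -  1  -  -  1  -  -  2  1  -  2  -  -  2  2  -  3  2
(- denotes ∞ / unreachable)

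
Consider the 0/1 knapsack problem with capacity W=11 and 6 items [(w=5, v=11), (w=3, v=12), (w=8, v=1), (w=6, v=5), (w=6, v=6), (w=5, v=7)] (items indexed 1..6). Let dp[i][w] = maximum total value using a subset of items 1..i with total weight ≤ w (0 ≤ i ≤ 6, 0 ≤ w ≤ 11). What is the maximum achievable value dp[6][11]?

23

i\w   0   1   2   3   4   5   6   7   8   9  10  11
  0   0   0   0   0   0   0   0   0   0   0   0   0
  1   0   0   0   0   0  11  11  11  11  11  11  11
  2   0   0   0  12  12  12  12  12  23  23  23  23
  3   0   0   0  12  12  12  12  12  23  23  23  23
  4   0   0   0  12  12  12  12  12  23  23  23  23
  5   0   0   0  12  12  12  12  12  23  23  23  23
  6   0   0   0  12  12  12  12  12  23  23  23  23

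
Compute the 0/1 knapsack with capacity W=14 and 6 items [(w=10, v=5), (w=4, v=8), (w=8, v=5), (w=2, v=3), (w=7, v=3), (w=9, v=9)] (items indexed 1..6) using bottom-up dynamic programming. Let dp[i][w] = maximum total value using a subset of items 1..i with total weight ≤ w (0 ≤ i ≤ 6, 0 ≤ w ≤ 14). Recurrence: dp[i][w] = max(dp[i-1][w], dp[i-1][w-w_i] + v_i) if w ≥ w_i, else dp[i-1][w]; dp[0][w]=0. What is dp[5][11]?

11

i\w   0   1   2   3   4   5   6   7   8   9  10  11  12  13  14
  0   0   0   0   0   0   0   0   0   0   0   0   0   0   0   0
  1   0   0   0   0   0   0   0   0   0   0   5   5   5   5   5
  2   0   0   0   0   8   8   8   8   8   8   8   8   8   8  13
  3   0   0   0   0   8   8   8   8   8   8   8   8  13  13  13
  4   0   0   3   3   8   8  11  11  11  11  11  11  13  13  16
  5   0   0   3   3   8   8  11  11  11  11  11  11  13  14  16
  6   0   0   3   3   8   8  11  11  11  11  11  12  13  17  17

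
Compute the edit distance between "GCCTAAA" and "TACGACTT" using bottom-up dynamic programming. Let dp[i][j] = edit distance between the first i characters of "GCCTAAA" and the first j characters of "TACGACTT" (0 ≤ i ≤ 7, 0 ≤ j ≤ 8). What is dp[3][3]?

   ''  T  A  C  G  A  C  T  T
''  0  1  2  3  4  5  6  7  8
 G  1  1  2  3  3  4  5  6  7
 C  2  2  2  2  3  4  4  5  6
 C  3  3  3  2  3  4  4  5  6
 T  4  3  4  3  3  4  5  4  5
 A  5  4  3  4  4  3  4  5  5
 A  6  5  4  4  5  4  4  5  6
 A  7  6  5  5  5  5  5  5  6

2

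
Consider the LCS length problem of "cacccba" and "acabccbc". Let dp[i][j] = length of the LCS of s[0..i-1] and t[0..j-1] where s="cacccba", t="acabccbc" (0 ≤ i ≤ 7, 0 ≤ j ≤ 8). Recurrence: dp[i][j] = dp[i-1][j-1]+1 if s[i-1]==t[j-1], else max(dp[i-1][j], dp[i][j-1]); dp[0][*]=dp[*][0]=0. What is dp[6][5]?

   ''  a  c  a  b  c  c  b  c
''  0  0  0  0  0  0  0  0  0
 c  0  0  1  1  1  1  1  1  1
 a  0  1  1  2  2  2  2  2  2
 c  0  1  2  2  2  3  3  3  3
 c  0  1  2  2  2  3  4  4  4
 c  0  1  2  2  2  3  4  4  5
 b  0  1  2  2  3  3  4  5  5
 a  0  1  2  3  3  3  4  5  5

3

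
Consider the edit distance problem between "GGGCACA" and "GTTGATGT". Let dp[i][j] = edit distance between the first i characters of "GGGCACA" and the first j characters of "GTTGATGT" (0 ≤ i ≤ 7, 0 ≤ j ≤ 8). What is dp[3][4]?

2

   ''  G  T  T  G  A  T  G  T
''  0  1  2  3  4  5  6  7  8
 G  1  0  1  2  3  4  5  6  7
 G  2  1  1  2  2  3  4  5  6
 G  3  2  2  2  2  3  4  4  5
 C  4  3  3  3  3  3  4  5  5
 A  5  4  4  4  4  3  4  5  6
 C  6  5  5  5  5  4  4  5  6
 A  7  6  6  6  6  5  5  5  6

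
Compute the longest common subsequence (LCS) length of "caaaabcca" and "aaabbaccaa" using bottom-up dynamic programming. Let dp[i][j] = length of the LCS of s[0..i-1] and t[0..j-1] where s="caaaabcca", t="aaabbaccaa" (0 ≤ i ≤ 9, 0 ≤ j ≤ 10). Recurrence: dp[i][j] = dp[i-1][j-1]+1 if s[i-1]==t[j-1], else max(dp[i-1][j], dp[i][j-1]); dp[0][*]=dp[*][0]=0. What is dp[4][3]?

   ''  a  a  a  b  b  a  c  c  a  a
''  0  0  0  0  0  0  0  0  0  0  0
 c  0  0  0  0  0  0  0  1  1  1  1
 a  0  1  1  1  1  1  1  1  1  2  2
 a  0  1  2  2  2  2  2  2  2  2  3
 a  0  1  2  3  3  3  3  3  3  3  3
 a  0  1  2  3  3  3  4  4  4  4  4
 b  0  1  2  3  4  4  4  4  4  4  4
 c  0  1  2  3  4  4  4  5  5  5  5
 c  0  1  2  3  4  4  4  5  6  6  6
 a  0  1  2  3  4  4  5  5  6  7  7

3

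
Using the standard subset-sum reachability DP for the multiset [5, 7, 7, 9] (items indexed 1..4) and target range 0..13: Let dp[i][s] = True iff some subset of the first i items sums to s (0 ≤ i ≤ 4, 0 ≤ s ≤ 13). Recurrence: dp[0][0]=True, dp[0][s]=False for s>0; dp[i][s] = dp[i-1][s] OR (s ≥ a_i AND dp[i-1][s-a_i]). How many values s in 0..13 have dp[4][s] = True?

i\s   0   1   2   3   4   5   6   7   8   9  10  11  12  13
  0   T   F   F   F   F   F   F   F   F   F   F   F   F   F
  1   T   F   F   F   F   T   F   F   F   F   F   F   F   F
  2   T   F   F   F   F   T   F   T   F   F   F   F   T   F
  3   T   F   F   F   F   T   F   T   F   F   F   F   T   F
  4   T   F   F   F   F   T   F   T   F   T   F   F   T   F

5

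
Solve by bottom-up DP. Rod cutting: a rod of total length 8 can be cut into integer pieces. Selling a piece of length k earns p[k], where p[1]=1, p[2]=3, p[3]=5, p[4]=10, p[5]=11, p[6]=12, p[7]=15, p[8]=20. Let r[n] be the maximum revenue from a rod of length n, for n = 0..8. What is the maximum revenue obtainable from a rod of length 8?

20

   n    0    1    2    3    4    5    6    7    8
r[n]    0    1    3    5   10   11   13   15   20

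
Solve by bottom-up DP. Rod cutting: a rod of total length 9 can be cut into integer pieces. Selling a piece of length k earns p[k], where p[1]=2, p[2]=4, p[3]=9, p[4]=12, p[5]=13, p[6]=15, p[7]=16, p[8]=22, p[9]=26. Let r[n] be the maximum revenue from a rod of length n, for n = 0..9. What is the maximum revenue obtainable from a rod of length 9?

27

   n    0    1    2    3    4    5    6    7    8    9
r[n]    0    2    4    9   12   14   18   21   24   27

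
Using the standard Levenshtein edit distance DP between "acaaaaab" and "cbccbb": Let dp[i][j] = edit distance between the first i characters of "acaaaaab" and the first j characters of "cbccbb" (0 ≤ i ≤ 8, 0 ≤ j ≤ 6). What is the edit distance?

6

   ''  c  b  c  c  b  b
''  0  1  2  3  4  5  6
 a  1  1  2  3  4  5  6
 c  2  1  2  2  3  4  5
 a  3  2  2  3  3  4  5
 a  4  3  3  3  4  4  5
 a  5  4  4  4  4  5  5
 a  6  5  5  5  5  5  6
 a  7  6  6  6  6  6  6
 b  8  7  6  7  7  6  6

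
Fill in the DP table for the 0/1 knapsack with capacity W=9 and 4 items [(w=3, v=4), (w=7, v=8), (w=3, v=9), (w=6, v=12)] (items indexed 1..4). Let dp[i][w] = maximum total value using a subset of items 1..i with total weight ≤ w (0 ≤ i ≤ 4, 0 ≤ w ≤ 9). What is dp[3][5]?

i\w   0   1   2   3   4   5   6   7   8   9
  0   0   0   0   0   0   0   0   0   0   0
  1   0   0   0   4   4   4   4   4   4   4
  2   0   0   0   4   4   4   4   8   8   8
  3   0   0   0   9   9   9  13  13  13  13
  4   0   0   0   9   9   9  13  13  13  21

9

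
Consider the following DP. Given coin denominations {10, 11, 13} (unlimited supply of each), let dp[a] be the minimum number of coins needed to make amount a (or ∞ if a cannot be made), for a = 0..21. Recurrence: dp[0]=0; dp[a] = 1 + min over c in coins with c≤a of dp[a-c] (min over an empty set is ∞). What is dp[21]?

2

 a  0  1  2  3  4  5  6  7  8  9 10 11 12 13 14 15 16 17 18 19 20 21
dp  0  -  -  -  -  -  -  -  -  -  1  1  -  1  -  -  -  -  -  -  2  2
(- denotes ∞ / unreachable)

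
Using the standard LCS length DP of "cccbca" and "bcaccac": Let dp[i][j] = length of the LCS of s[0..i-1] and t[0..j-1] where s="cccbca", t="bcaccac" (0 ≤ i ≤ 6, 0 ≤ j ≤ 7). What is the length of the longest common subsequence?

   ''  b  c  a  c  c  a  c
''  0  0  0  0  0  0  0  0
 c  0  0  1  1  1  1  1  1
 c  0  0  1  1  2  2  2  2
 c  0  0  1  1  2  3  3  3
 b  0  1  1  1  2  3  3  3
 c  0  1  2  2  2  3  3  4
 a  0  1  2  3  3  3  4  4

4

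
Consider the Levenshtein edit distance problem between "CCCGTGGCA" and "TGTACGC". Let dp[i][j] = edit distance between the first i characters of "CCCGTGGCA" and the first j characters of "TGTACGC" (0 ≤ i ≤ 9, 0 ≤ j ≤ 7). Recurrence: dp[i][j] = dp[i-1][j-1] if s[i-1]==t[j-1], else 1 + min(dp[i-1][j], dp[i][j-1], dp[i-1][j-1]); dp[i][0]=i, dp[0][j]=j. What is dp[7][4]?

   ''  T  G  T  A  C  G  C
''  0  1  2  3  4  5  6  7
 C  1  1  2  3  4  4  5  6
 C  2  2  2  3  4  4  5  5
 C  3  3  3  3  4  4  5  5
 G  4  4  3  4  4  5  4  5
 T  5  4  4  3  4  5  5  5
 G  6  5  4  4  4  5  5  6
 G  7  6  5  5  5  5  5  6
 C  8  7  6  6  6  5  6  5
 A  9  8  7  7  6  6  6  6

5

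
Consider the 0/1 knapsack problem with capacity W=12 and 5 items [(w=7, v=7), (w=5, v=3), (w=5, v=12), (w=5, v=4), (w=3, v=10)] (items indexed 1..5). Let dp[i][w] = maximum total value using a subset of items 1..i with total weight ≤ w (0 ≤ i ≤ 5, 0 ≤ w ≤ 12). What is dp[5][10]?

22

i\w   0   1   2   3   4   5   6   7   8   9  10  11  12
  0   0   0   0   0   0   0   0   0   0   0   0   0   0
  1   0   0   0   0   0   0   0   7   7   7   7   7   7
  2   0   0   0   0   0   3   3   7   7   7   7   7  10
  3   0   0   0   0   0  12  12  12  12  12  15  15  19
  4   0   0   0   0   0  12  12  12  12  12  16  16  19
  5   0   0   0  10  10  12  12  12  22  22  22  22  22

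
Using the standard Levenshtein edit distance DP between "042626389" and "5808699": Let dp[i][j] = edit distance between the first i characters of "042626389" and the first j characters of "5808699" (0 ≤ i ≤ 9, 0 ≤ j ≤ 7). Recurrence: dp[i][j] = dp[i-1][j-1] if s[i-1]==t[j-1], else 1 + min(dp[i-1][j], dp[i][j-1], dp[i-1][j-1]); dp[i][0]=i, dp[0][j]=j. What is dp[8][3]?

   ''  5  8  0  8  6  9  9
''  0  1  2  3  4  5  6  7
 0  1  1  2  2  3  4  5  6
 4  2  2  2  3  3  4  5  6
 2  3  3  3  3  4  4  5  6
 6  4  4  4  4  4  4  5  6
 2  5  5  5  5  5  5  5  6
 6  6  6  6  6  6  5  6  6
 3  7  7  7  7  7  6  6  7
 8  8  8  7  8  7  7  7  7
 9  9  9  8  8  8  8  7  7

8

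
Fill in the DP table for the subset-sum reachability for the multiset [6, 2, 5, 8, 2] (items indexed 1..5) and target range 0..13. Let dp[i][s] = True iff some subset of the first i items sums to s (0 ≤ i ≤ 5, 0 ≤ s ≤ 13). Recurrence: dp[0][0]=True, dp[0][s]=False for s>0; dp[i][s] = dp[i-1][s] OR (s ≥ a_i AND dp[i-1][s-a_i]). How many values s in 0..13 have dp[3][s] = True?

8

i\s   0   1   2   3   4   5   6   7   8   9  10  11  12  13
  0   T   F   F   F   F   F   F   F   F   F   F   F   F   F
  1   T   F   F   F   F   F   T   F   F   F   F   F   F   F
  2   T   F   T   F   F   F   T   F   T   F   F   F   F   F
  3   T   F   T   F   F   T   T   T   T   F   F   T   F   T
  4   T   F   T   F   F   T   T   T   T   F   T   T   F   T
  5   T   F   T   F   T   T   T   T   T   T   T   T   T   T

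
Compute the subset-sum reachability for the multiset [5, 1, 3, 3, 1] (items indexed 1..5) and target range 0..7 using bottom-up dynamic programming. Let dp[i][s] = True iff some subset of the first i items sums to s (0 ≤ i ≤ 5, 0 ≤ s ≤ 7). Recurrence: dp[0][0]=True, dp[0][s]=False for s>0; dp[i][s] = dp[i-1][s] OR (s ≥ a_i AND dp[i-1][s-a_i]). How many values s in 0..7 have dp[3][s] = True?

6

i\s   0   1   2   3   4   5   6   7
  0   T   F   F   F   F   F   F   F
  1   T   F   F   F   F   T   F   F
  2   T   T   F   F   F   T   T   F
  3   T   T   F   T   T   T   T   F
  4   T   T   F   T   T   T   T   T
  5   T   T   T   T   T   T   T   T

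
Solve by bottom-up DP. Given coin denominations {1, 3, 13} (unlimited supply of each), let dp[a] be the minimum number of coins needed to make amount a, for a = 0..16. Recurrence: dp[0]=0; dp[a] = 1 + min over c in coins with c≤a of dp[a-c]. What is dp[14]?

2

 a  0  1  2  3  4  5  6  7  8  9 10 11 12 13 14 15 16
dp  0  1  2  1  2  3  2  3  4  3  4  5  4  1  2  3  2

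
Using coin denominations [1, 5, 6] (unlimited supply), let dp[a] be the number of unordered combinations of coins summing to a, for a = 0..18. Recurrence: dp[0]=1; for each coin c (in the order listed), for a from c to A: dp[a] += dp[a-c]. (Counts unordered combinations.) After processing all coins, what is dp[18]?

after  coin     0     1     2     3     4     5     6     7     8     9    10    11    12    13    14    15    16    17    18
          1     1     1     1     1     1     1     1     1     1     1     1     1     1     1     1     1     1     1     1
          5     1     1     1     1     1     2     2     2     2     2     3     3     3     3     3     4     4     4     4
          6     1     1     1     1     1     2     3     3     3     3     4     5     6     6     6     7     8     9    10

10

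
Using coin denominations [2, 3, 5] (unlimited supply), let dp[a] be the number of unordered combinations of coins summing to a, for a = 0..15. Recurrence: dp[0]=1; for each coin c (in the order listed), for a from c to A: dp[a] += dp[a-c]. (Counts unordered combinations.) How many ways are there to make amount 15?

after  coin     0     1     2     3     4     5     6     7     8     9    10    11    12    13    14    15
          2     1     0     1     0     1     0     1     0     1     0     1     0     1     0     1     0
          3     1     0     1     1     1     1     2     1     2     2     2     2     3     2     3     3
          5     1     0     1     1     1     2     2     2     3     3     4     4     5     5     6     7

7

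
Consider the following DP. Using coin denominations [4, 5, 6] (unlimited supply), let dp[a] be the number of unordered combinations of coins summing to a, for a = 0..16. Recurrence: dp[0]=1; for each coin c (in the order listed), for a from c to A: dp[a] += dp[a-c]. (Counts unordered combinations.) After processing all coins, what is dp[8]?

1

after  coin     0     1     2     3     4     5     6     7     8     9    10    11    12    13    14    15    16
          4     1     0     0     0     1     0     0     0     1     0     0     0     1     0     0     0     1
          5     1     0     0     0     1     1     0     0     1     1     1     0     1     1     1     1     1
          6     1     0     0     0     1     1     1     0     1     1     2     1     2     1     2     2     3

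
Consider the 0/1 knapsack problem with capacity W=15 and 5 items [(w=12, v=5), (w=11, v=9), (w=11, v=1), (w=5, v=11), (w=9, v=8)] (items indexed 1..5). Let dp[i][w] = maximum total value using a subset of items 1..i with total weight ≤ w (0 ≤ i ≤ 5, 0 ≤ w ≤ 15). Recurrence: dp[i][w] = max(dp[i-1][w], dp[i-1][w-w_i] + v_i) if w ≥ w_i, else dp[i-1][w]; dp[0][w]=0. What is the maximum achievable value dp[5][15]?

19

i\w   0   1   2   3   4   5   6   7   8   9  10  11  12  13  14  15
  0   0   0   0   0   0   0   0   0   0   0   0   0   0   0   0   0
  1   0   0   0   0   0   0   0   0   0   0   0   0   5   5   5   5
  2   0   0   0   0   0   0   0   0   0   0   0   9   9   9   9   9
  3   0   0   0   0   0   0   0   0   0   0   0   9   9   9   9   9
  4   0   0   0   0   0  11  11  11  11  11  11  11  11  11  11  11
  5   0   0   0   0   0  11  11  11  11  11  11  11  11  11  19  19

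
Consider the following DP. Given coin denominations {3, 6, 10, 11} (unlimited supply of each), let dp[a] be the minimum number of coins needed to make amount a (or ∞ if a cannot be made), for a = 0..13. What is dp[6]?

 a  0  1  2  3  4  5  6  7  8  9 10 11 12 13
dp  0  -  -  1  -  -  1  -  -  2  1  1  2  2
(- denotes ∞ / unreachable)

1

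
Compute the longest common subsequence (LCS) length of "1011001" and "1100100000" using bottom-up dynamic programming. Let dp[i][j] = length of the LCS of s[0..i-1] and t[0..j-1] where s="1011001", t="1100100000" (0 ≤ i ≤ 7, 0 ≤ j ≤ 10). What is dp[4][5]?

   ''  1  1  0  0  1  0  0  0  0  0
''  0  0  0  0  0  0  0  0  0  0  0
 1  0  1  1  1  1  1  1  1  1  1  1
 0  0  1  1  2  2  2  2  2  2  2  2
 1  0  1  2  2  2  3  3  3  3  3  3
 1  0  1  2  2  2  3  3  3  3  3  3
 0  0  1  2  3  3  3  4  4  4  4  4
 0  0  1  2  3  4  4  4  5  5  5  5
 1  0  1  2  3  4  5  5  5  5  5  5

3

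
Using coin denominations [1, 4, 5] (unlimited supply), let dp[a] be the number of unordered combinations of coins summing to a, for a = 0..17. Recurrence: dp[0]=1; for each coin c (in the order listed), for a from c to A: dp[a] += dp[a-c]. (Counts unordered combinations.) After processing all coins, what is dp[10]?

after  coin     0     1     2     3     4     5     6     7     8     9    10    11    12    13    14    15    16    17
          1     1     1     1     1     1     1     1     1     1     1     1     1     1     1     1     1     1     1
          4     1     1     1     1     2     2     2     2     3     3     3     3     4     4     4     4     5     5
          5     1     1     1     1     2     3     3     3     4     5     6     6     7     8     9    10    11    12

6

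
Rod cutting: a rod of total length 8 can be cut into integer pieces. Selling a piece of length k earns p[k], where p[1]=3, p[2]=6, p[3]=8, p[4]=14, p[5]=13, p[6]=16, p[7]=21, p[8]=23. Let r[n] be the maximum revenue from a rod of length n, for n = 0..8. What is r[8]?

28

   n    0    1    2    3    4    5    6    7    8
r[n]    0    3    6    9   14   17   20   23   28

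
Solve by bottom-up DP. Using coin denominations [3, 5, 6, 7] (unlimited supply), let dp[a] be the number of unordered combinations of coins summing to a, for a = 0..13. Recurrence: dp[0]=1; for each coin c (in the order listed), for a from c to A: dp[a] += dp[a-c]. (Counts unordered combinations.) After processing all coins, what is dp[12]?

4

after  coin     0     1     2     3     4     5     6     7     8     9    10    11    12    13
          3     1     0     0     1     0     0     1     0     0     1     0     0     1     0
          5     1     0     0     1     0     1     1     0     1     1     1     1     1     1
          6     1     0     0     1     0     1     2     0     1     2     1     2     3     1
          7     1     0     0     1     0     1     2     1     1     2     2     2     4     3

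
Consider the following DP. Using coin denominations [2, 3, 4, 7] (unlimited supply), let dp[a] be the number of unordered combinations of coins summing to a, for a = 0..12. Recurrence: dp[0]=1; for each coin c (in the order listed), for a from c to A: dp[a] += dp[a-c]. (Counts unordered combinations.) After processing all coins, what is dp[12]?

after  coin     0     1     2     3     4     5     6     7     8     9    10    11    12
          2     1     0     1     0     1     0     1     0     1     0     1     0     1
          3     1     0     1     1     1     1     2     1     2     2     2     2     3
          4     1     0     1     1     2     1     3     2     4     3     5     4     7
          7     1     0     1     1     2     1     3     3     4     4     6     6     8

8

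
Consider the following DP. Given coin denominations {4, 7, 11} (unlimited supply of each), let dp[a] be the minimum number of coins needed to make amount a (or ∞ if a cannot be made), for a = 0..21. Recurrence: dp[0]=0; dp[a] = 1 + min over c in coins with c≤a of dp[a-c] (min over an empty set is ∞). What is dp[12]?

 a  0  1  2  3  4  5  6  7  8  9 10 11 12 13 14 15 16 17 18 19 20 21
dp  0  -  -  -  1  -  -  1  2  -  -  1  3  -  2  2  4  -  2  3  5  3
(- denotes ∞ / unreachable)

3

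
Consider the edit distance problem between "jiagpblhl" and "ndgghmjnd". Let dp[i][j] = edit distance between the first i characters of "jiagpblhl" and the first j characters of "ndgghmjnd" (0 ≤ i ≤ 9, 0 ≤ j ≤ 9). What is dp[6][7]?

6

   ''  n  d  g  g  h  m  j  n  d
''  0  1  2  3  4  5  6  7  8  9
 j  1  1  2  3  4  5  6  6  7  8
 i  2  2  2  3  4  5  6  7  7  8
 a  3  3  3  3  4  5  6  7  8  8
 g  4  4  4  3  3  4  5  6  7  8
 p  5  5  5  4  4  4  5  6  7  8
 b  6  6  6  5  5  5  5  6  7  8
 l  7  7  7  6  6  6  6  6  7  8
 h  8  8  8  7  7  6  7  7  7  8
 l  9  9  9  8  8  7  7  8  8  8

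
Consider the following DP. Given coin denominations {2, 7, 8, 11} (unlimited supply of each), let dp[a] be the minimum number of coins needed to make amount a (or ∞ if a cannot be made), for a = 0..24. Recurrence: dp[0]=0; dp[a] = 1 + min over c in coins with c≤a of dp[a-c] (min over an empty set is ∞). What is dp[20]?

3

 a  0  1  2  3  4  5  6  7  8  9 10 11 12 13 14 15 16 17 18 19 20 21 22 23 24
dp  0  -  1  -  2  -  3  1  1  2  2  1  3  2  2  2  2  3  2  2  3  3  2  3  3
(- denotes ∞ / unreachable)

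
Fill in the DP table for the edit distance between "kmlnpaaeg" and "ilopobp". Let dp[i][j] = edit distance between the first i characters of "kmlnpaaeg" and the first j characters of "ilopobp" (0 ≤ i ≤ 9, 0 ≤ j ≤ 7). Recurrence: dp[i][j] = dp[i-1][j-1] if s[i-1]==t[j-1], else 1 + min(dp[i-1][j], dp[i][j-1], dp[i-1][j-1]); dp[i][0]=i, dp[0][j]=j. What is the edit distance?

7

   ''  i  l  o  p  o  b  p
''  0  1  2  3  4  5  6  7
 k  1  1  2  3  4  5  6  7
 m  2  2  2  3  4  5  6  7
 l  3  3  2  3  4  5  6  7
 n  4  4  3  3  4  5  6  7
 p  5  5  4  4  3  4  5  6
 a  6  6  5  5  4  4  5  6
 a  7  7  6  6  5  5  5  6
 e  8  8  7  7  6  6  6  6
 g  9  9  8  8  7  7  7  7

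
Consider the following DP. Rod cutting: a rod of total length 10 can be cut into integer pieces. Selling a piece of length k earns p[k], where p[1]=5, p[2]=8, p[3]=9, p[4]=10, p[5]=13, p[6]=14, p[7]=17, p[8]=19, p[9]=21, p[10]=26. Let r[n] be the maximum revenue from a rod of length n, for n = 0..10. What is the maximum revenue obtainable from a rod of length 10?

50

   n    0    1    2    3    4    5    6    7    8    9   10
r[n]    0    5   10   15   20   25   30   35   40   45   50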